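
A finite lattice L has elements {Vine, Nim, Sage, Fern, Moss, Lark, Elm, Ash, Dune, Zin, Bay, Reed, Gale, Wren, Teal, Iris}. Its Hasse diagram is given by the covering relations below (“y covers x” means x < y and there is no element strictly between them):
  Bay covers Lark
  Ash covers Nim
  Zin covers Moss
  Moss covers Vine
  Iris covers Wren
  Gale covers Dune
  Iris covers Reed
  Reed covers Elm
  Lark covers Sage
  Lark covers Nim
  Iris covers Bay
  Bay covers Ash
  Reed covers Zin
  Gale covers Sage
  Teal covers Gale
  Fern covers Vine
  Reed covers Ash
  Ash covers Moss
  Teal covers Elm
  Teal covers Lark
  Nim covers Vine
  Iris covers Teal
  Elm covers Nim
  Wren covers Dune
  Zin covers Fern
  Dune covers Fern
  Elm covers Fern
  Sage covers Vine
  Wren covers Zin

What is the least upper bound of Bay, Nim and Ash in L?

Bay

Common upper bounds of {Bay, Nim, Ash}: Bay, Iris.
The least among these is Bay.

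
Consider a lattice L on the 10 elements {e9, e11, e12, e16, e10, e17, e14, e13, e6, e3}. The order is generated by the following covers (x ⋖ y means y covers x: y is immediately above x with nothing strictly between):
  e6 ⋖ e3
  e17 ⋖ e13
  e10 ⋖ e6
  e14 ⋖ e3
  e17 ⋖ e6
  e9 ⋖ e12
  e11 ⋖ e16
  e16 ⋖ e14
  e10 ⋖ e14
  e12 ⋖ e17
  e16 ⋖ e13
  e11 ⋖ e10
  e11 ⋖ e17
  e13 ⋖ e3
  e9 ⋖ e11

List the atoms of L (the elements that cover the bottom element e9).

e11, e12

The atoms are exactly the elements that cover e9: e11, e12.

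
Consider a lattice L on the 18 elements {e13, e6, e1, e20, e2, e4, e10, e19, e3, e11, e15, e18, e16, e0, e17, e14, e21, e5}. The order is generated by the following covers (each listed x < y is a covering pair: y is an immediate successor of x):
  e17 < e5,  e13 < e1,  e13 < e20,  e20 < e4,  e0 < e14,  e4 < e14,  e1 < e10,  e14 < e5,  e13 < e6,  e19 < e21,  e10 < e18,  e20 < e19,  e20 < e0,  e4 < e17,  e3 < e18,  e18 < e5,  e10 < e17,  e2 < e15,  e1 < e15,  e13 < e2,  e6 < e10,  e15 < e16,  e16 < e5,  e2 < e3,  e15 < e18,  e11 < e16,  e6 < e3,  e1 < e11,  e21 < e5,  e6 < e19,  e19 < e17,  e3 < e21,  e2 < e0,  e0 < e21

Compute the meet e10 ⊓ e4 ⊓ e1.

Common lower bounds of {e10, e4, e1}: e13.
The greatest among these is e13.

e13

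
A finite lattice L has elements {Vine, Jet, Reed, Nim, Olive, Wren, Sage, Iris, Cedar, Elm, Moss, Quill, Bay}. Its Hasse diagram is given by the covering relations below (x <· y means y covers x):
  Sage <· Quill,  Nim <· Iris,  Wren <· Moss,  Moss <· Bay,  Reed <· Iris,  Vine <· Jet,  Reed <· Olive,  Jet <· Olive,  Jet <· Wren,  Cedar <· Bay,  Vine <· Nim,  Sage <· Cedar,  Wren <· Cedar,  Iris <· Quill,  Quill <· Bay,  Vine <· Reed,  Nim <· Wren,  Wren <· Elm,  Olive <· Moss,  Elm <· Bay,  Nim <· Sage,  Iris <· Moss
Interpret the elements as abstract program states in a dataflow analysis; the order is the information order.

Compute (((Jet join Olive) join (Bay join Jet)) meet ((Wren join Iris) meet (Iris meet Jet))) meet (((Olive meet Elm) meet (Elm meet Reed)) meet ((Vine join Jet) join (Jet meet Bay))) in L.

Vine

Jet ∨ Olive = Olive
Bay ∨ Jet = Bay
Olive ∨ Bay = Bay
Wren ∨ Iris = Moss
Iris ∧ Jet = Vine
Moss ∧ Vine = Vine
Bay ∧ Vine = Vine
Olive ∧ Elm = Jet
Elm ∧ Reed = Vine
Jet ∧ Vine = Vine
Vine ∨ Jet = Jet
Jet ∧ Bay = Jet
Jet ∨ Jet = Jet
Vine ∧ Jet = Vine
Vine ∧ Vine = Vine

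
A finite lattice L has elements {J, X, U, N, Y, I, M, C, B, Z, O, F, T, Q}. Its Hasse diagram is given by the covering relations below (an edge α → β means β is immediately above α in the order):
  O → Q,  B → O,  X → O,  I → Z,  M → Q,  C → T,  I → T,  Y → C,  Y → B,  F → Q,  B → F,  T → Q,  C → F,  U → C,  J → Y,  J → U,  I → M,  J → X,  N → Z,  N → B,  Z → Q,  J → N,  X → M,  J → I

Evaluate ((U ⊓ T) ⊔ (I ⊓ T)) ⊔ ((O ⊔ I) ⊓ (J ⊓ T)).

T

U ∧ T = U
I ∧ T = I
U ∨ I = T
O ∨ I = Q
J ∧ T = J
Q ∧ J = J
T ∨ J = T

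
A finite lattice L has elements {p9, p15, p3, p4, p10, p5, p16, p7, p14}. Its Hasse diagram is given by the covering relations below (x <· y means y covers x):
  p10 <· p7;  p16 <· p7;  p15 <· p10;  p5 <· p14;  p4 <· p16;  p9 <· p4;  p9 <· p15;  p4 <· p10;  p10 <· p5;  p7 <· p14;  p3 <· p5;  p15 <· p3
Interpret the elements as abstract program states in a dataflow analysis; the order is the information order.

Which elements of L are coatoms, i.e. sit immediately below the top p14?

p5, p7

The coatoms are exactly the elements covered by p14: p5, p7.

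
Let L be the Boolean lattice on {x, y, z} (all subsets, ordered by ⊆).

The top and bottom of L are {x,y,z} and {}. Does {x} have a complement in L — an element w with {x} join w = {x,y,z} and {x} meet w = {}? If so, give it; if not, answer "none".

Need w with {x} ∨ w = {x,y,z} and {x} ∧ w = {}.
Checking each element gives: {y,z}.

{y,z}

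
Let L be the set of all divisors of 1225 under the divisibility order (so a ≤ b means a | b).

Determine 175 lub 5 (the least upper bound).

175

In the divisibility order, the join is the least common multiple: lcm(175, 5) = 175.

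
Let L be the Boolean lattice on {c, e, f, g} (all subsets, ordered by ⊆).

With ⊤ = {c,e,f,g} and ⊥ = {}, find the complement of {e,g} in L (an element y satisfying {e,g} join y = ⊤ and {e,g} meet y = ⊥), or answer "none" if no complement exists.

{c,f}

Need y with {e,g} ∨ y = {c,e,f,g} and {e,g} ∧ y = {}.
Checking each element gives: {c,f}.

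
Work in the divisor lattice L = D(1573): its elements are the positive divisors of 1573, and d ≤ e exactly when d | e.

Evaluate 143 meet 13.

143 ∧ 13 = 13

13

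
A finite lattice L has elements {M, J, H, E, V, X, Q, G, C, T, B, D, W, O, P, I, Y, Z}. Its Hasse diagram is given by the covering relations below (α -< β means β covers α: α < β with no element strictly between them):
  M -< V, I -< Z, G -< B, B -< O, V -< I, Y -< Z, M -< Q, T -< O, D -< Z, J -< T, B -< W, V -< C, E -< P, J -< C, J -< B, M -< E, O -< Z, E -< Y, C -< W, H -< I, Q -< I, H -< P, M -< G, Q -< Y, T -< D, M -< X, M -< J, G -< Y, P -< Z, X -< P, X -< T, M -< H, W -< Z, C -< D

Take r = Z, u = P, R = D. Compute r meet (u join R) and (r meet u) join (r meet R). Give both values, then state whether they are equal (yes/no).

u join R = Z, so r meet (u join R) = Z meet Z = Z.
r meet u = P and r meet R = D, so (r meet u) join (r meet R) = P join D = Z.
Equal: yes.

Z; Z; yes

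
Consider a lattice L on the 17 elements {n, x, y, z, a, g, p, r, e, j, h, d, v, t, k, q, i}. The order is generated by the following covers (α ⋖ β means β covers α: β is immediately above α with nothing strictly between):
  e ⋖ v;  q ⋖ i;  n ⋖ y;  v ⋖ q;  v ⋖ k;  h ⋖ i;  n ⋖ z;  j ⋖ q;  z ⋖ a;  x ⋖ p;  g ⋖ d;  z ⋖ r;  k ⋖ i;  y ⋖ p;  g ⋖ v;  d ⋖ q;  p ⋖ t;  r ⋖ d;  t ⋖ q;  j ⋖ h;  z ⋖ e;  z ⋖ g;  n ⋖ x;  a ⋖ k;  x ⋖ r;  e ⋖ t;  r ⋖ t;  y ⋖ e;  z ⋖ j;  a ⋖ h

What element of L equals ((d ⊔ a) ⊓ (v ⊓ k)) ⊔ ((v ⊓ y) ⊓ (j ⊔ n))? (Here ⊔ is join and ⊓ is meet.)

v

d ∨ a = i
v ∧ k = v
i ∧ v = v
v ∧ y = y
j ∨ n = j
y ∧ j = n
v ∨ n = v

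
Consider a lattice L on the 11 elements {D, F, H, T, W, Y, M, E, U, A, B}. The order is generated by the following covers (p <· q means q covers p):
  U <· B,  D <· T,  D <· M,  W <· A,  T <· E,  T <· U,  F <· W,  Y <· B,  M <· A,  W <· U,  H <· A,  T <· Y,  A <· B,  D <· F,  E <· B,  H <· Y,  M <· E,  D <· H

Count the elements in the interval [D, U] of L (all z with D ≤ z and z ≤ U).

5

The interval [D, U] = {D, F, T, U, W}, which has 5 elements.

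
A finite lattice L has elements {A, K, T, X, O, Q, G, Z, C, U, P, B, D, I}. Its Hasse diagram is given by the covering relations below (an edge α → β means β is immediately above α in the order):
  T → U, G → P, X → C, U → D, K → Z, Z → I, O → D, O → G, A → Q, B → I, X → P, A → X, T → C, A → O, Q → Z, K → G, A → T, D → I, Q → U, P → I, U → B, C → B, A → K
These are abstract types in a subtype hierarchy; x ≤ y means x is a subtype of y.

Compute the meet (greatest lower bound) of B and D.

U

Common lower bounds of {B, D}: A, Q, T, U.
The greatest among these is U.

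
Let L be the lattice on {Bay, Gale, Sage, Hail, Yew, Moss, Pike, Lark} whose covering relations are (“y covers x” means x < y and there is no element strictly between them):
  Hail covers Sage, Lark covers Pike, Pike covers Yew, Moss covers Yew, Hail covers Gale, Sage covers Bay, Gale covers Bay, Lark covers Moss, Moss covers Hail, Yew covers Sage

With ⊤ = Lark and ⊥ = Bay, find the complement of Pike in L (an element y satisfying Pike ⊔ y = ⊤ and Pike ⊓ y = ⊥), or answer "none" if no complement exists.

Need y with Pike ∨ y = Lark and Pike ∧ y = Bay.
Checking each element gives: Gale.

Gale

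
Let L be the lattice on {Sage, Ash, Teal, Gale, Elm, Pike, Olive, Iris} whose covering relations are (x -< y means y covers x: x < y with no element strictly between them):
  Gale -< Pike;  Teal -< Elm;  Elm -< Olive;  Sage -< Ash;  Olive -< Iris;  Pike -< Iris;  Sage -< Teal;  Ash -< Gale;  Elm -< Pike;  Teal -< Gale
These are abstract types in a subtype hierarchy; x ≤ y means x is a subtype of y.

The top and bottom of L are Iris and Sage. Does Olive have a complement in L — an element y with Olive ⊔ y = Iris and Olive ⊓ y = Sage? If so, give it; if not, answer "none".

Need y with Olive ∨ y = Iris and Olive ∧ y = Sage.
Checking each element gives: Ash.

Ash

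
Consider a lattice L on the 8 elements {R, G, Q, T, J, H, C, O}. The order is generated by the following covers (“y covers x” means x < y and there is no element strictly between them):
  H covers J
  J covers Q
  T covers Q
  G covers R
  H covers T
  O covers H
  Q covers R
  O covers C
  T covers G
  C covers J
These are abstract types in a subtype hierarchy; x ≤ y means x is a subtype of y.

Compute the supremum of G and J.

Common upper bounds of {G, J}: H, O.
The least among these is H.

H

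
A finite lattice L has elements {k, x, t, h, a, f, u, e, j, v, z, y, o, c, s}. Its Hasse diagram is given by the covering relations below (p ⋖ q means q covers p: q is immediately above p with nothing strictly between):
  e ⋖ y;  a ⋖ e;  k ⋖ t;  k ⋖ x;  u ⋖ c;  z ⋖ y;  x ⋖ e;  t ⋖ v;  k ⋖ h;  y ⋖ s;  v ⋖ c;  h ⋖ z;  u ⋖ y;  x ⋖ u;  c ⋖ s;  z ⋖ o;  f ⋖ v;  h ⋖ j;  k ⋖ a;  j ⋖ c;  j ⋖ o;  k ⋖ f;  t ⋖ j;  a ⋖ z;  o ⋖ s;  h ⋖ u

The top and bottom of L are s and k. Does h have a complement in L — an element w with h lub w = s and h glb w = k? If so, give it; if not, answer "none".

none

For every candidate w, either h ∨ w ≠ s or h ∧ w ≠ k; no complement exists.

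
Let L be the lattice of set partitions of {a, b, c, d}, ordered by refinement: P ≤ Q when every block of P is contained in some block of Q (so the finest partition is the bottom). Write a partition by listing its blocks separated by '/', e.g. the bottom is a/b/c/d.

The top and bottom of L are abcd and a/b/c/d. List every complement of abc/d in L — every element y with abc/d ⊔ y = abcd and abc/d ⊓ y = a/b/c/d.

a/b/cd, a/bd/c, ad/b/c

Need y with abc/d ∨ y = abcd and abc/d ∧ y = a/b/c/d.
Checking each element gives: a/b/cd, a/bd/c, ad/b/c.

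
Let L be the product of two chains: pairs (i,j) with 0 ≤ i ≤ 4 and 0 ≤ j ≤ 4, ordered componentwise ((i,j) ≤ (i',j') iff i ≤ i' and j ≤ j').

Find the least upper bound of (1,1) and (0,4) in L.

In a product of chains, the join is componentwise max, giving (1,4).

(1,4)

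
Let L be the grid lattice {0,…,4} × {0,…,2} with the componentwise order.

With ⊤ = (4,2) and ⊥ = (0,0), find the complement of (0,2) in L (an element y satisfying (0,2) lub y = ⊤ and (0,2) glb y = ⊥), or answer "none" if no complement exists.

Need y with (0,2) ∨ y = (4,2) and (0,2) ∧ y = (0,0).
Checking each element gives: (4,0).

(4,0)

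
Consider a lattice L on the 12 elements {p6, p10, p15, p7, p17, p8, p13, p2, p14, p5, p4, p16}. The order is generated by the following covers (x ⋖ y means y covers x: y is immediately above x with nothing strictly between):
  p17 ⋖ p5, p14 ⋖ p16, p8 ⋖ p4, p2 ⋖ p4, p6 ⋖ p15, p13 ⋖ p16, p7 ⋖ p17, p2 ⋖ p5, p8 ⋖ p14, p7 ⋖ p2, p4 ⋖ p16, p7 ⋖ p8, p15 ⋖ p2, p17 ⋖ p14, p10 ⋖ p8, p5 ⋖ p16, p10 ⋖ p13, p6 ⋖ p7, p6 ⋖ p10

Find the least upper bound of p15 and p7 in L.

p2

Common upper bounds of {p15, p7}: p16, p2, p4, p5.
The least among these is p2.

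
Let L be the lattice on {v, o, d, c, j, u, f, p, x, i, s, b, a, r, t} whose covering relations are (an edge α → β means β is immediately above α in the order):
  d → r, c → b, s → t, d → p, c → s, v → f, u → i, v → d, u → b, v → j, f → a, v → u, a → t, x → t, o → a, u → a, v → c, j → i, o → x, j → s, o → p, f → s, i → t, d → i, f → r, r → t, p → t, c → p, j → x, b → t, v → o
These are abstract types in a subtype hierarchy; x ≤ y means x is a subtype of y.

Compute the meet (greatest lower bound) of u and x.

Common lower bounds of {u, x}: v.
The greatest among these is v.

v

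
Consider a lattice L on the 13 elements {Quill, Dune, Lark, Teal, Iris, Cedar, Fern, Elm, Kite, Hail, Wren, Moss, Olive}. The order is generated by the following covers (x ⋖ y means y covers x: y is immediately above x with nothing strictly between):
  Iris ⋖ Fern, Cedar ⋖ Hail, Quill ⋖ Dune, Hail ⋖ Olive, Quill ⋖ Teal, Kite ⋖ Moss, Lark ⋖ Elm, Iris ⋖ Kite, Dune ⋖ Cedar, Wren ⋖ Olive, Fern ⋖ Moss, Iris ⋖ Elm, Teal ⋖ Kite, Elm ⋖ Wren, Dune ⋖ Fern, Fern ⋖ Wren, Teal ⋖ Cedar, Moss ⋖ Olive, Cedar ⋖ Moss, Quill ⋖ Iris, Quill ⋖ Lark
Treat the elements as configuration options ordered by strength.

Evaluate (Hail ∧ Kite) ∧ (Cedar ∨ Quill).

Teal

Hail ∧ Kite = Teal
Cedar ∨ Quill = Cedar
Teal ∧ Cedar = Teal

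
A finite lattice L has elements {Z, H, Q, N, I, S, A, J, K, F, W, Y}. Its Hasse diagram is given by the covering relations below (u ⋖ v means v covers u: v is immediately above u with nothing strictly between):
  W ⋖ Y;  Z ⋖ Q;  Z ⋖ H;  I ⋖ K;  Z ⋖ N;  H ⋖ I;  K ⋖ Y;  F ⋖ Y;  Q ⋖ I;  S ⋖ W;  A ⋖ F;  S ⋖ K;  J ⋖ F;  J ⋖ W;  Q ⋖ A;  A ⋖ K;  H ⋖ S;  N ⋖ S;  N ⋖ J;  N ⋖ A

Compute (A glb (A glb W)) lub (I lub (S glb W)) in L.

A ∧ W = N
A ∧ N = N
S ∧ W = S
I ∨ S = K
N ∨ K = K

K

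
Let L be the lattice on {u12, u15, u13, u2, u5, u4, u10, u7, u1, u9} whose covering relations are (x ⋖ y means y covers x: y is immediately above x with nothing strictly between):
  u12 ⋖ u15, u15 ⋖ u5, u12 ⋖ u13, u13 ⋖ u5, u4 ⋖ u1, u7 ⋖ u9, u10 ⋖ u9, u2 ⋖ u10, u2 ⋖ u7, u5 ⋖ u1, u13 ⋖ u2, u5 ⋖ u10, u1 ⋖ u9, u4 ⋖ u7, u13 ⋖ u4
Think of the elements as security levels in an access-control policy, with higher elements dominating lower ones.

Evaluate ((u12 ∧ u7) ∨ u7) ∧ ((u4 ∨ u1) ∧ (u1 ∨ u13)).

u12 ∧ u7 = u12
u12 ∨ u7 = u7
u4 ∨ u1 = u1
u1 ∨ u13 = u1
u1 ∧ u1 = u1
u7 ∧ u1 = u4

u4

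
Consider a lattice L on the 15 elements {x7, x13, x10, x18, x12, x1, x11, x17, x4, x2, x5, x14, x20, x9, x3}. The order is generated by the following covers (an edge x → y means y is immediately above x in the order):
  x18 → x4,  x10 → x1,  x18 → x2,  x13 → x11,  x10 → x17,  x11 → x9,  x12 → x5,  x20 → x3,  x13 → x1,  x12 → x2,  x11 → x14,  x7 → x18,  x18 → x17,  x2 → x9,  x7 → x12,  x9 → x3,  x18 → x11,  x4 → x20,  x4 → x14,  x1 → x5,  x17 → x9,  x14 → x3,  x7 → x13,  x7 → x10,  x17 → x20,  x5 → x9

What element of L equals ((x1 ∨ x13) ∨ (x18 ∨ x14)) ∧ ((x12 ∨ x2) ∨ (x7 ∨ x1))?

x9

x1 ∨ x13 = x1
x18 ∨ x14 = x14
x1 ∨ x14 = x3
x12 ∨ x2 = x2
x7 ∨ x1 = x1
x2 ∨ x1 = x9
x3 ∧ x9 = x9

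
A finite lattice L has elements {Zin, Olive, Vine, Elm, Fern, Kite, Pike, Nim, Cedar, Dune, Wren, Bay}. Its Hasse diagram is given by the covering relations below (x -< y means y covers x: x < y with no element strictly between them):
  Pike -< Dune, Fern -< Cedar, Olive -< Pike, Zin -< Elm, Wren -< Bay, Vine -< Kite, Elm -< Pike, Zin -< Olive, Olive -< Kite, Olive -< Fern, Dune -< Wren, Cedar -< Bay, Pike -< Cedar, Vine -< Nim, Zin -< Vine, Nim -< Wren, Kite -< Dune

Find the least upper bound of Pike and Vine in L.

Common upper bounds of {Pike, Vine}: Bay, Dune, Wren.
The least among these is Dune.

Dune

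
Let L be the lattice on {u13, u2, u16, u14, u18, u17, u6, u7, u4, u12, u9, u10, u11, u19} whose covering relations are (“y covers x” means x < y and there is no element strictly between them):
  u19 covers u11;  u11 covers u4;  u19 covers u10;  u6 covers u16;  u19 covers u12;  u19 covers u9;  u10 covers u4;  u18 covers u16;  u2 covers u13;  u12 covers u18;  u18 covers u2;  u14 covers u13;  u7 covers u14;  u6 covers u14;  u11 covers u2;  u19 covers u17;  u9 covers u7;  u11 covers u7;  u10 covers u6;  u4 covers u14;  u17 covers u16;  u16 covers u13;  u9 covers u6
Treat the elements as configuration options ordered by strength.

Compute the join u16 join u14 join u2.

Common upper bounds of {u16, u14, u2}: u19.
The least among these is u19.

u19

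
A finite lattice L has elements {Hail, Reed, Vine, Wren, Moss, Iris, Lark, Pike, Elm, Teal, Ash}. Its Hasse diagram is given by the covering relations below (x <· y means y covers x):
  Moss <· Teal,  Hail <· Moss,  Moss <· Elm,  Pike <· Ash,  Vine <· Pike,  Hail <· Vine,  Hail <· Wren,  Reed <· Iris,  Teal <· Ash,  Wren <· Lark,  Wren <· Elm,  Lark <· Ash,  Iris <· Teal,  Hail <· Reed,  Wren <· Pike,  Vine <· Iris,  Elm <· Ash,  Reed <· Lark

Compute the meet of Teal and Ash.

Teal

Common lower bounds of {Teal, Ash}: Hail, Iris, Moss, Reed, Teal, Vine.
The greatest among these is Teal.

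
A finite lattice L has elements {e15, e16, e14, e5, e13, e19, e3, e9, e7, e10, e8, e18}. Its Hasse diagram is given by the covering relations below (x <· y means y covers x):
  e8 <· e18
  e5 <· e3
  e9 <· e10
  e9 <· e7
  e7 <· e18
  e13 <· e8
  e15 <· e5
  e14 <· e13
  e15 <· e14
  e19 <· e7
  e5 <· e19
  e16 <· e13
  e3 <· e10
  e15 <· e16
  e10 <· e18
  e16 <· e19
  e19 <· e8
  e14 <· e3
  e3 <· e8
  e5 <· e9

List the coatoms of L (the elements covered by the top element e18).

The coatoms are exactly the elements covered by e18: e10, e7, e8.

e10, e7, e8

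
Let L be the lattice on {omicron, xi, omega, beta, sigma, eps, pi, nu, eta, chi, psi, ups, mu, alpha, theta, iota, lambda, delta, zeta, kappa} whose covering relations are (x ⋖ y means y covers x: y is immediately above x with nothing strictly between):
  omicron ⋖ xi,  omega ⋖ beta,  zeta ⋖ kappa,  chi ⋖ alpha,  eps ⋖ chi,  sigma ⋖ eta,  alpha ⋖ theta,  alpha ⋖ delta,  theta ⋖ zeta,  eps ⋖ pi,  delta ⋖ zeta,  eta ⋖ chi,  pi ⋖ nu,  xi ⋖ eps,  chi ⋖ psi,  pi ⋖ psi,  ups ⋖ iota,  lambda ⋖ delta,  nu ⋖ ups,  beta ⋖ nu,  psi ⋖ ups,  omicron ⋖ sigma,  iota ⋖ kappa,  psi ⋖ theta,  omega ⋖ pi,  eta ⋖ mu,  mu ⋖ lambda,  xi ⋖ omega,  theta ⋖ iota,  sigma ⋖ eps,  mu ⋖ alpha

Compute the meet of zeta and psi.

Common lower bounds of {zeta, psi}: chi, eps, eta, omega, omicron, pi, psi, sigma, xi.
The greatest among these is psi.

psi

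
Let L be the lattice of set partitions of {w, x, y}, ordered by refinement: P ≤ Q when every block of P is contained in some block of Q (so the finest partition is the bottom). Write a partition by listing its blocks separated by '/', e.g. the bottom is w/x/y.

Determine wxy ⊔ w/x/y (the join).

wxy

Common upper bounds of {wxy, w/x/y}: wxy.
The least among these is wxy.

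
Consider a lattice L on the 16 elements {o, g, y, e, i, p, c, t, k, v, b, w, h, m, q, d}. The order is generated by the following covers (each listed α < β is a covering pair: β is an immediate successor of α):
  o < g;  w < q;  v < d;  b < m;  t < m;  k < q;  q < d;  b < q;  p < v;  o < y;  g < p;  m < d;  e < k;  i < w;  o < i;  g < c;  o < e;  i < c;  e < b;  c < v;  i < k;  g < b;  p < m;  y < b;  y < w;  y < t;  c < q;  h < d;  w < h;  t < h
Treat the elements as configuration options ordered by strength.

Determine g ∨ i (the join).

Common upper bounds of {g, i}: c, d, q, v.
The least among these is c.

c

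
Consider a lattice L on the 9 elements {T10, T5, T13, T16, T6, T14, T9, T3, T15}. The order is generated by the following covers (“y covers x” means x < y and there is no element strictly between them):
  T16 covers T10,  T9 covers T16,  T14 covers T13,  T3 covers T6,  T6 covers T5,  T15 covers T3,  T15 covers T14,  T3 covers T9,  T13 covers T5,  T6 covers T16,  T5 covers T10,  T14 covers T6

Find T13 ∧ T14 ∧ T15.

T13

Common lower bounds of {T13, T14, T15}: T10, T13, T5.
The greatest among these is T13.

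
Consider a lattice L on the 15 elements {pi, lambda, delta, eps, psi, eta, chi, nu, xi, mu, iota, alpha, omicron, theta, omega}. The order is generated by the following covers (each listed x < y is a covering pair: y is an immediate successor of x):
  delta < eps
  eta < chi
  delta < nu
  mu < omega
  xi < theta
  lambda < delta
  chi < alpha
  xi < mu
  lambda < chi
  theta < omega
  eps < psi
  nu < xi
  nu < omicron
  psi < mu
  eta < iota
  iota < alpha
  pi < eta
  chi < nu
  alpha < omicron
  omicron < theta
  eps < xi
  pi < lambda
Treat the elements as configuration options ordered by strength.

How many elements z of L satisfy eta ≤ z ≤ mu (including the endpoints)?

The interval [eta, mu] = {chi, eta, mu, nu, xi}, which has 5 elements.

5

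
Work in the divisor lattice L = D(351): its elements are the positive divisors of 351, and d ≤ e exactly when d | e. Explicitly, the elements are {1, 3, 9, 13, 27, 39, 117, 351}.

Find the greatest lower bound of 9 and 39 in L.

Common lower bounds of {9, 39}: 1, 3.
The greatest among these is 3.

3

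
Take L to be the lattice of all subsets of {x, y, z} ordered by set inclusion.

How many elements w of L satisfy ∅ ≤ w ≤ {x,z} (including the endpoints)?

4

The interval [∅, {x,z}] = {{x,z}, {x}, {z}, ∅}, which has 4 elements.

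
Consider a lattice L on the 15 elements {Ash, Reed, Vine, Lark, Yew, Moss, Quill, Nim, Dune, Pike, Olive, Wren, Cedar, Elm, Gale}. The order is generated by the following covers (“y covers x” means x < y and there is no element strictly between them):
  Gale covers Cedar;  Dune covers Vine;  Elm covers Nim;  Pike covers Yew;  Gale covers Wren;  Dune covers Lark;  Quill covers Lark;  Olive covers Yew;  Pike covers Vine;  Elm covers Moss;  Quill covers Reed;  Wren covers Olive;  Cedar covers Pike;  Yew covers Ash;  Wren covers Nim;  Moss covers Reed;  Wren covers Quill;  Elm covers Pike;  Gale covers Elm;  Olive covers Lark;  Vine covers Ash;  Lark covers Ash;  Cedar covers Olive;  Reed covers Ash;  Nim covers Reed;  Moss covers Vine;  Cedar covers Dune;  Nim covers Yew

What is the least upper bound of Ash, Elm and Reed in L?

Elm

Common upper bounds of {Ash, Elm, Reed}: Elm, Gale.
The least among these is Elm.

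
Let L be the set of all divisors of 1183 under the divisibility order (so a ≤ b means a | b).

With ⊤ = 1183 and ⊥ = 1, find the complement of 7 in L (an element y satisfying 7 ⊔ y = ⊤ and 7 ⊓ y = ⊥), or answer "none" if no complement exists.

Need y with 7 ∨ y = 1183 and 7 ∧ y = 1.
Checking each element gives: 169.

169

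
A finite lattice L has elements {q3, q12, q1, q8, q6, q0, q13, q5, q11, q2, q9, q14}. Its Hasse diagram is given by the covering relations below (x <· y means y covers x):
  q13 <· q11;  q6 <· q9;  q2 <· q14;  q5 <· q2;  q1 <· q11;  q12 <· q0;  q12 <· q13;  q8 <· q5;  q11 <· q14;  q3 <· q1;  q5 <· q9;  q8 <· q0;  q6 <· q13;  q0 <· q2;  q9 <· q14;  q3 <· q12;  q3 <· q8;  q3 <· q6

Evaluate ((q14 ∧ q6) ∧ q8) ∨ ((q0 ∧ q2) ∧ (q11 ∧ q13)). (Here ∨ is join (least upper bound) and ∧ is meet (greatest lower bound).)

q12

q14 ∧ q6 = q6
q6 ∧ q8 = q3
q0 ∧ q2 = q0
q11 ∧ q13 = q13
q0 ∧ q13 = q12
q3 ∨ q12 = q12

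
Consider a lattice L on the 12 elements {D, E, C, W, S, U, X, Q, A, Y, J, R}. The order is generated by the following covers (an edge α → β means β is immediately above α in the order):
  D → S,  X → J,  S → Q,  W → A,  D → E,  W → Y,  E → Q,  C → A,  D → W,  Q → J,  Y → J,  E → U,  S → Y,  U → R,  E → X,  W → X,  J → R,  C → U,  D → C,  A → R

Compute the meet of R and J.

J

Common lower bounds of {R, J}: D, E, J, Q, S, W, X, Y.
The greatest among these is J.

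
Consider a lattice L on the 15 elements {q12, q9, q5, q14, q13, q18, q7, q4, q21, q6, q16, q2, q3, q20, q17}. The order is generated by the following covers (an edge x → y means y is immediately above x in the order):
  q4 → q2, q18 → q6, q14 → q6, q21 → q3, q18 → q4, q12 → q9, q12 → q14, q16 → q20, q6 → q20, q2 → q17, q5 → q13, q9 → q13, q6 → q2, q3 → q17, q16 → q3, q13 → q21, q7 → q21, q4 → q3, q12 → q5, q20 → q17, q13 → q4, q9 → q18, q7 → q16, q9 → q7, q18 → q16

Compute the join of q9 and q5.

q13

Common upper bounds of {q9, q5}: q13, q17, q2, q21, q3, q4.
The least among these is q13.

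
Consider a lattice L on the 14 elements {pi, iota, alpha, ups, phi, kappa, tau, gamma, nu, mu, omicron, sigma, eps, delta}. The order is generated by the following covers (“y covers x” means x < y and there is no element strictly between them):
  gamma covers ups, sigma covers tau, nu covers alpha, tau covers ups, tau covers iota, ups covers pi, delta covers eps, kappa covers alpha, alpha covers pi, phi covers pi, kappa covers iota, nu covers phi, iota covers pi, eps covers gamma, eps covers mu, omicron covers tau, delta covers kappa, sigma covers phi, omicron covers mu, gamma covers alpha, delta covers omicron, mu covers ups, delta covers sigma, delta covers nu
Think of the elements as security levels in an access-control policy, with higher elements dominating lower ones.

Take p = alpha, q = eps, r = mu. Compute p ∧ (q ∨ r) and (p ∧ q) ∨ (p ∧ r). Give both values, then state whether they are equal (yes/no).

alpha; alpha; yes

q ∨ r = eps, so p ∧ (q ∨ r) = alpha ∧ eps = alpha.
p ∧ q = alpha and p ∧ r = pi, so (p ∧ q) ∨ (p ∧ r) = alpha ∨ pi = alpha.
Equal: yes.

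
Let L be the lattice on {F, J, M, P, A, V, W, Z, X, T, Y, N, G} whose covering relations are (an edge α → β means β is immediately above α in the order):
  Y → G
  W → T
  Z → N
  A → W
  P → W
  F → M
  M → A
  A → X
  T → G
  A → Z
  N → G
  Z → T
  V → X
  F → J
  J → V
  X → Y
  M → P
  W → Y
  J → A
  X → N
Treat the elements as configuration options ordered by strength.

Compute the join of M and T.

T

Common upper bounds of {M, T}: G, T.
The least among these is T.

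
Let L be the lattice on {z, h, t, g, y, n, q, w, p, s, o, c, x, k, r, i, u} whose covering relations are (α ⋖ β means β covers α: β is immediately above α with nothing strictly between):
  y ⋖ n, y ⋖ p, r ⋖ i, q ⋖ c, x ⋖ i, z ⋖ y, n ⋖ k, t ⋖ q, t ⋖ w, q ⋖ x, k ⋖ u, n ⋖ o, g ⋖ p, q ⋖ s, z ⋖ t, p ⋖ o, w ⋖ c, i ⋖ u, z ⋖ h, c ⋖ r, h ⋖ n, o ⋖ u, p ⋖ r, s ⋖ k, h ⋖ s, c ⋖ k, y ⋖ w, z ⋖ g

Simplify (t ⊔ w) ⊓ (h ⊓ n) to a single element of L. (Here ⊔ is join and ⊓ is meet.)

z

t ∨ w = w
h ∧ n = h
w ∧ h = z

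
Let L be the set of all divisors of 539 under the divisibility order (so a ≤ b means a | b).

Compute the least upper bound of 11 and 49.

539

In the divisibility order, the join is the least common multiple: lcm(11, 49) = 539.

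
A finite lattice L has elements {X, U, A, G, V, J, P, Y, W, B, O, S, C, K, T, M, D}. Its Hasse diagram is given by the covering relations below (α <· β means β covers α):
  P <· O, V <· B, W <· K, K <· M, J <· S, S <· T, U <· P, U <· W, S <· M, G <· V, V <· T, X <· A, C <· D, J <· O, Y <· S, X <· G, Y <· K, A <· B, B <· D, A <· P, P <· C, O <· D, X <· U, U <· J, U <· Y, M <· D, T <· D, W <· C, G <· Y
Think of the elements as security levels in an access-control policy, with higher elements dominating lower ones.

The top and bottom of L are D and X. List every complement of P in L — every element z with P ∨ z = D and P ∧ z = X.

Need z with P ∨ z = D and P ∧ z = X.
Checking each element gives: G, V.

G, V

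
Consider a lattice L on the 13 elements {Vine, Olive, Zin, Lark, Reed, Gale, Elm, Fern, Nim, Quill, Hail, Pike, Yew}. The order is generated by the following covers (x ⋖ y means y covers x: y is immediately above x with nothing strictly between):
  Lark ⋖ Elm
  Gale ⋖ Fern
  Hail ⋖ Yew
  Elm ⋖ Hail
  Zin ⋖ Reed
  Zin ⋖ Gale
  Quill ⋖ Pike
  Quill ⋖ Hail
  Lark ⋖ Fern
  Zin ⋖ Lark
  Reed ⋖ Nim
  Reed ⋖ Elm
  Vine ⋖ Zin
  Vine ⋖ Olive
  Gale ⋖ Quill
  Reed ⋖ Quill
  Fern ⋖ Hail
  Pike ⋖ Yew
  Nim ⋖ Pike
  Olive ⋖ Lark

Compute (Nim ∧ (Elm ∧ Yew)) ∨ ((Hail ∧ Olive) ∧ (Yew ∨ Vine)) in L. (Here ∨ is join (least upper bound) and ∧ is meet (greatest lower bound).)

Elm ∧ Yew = Elm
Nim ∧ Elm = Reed
Hail ∧ Olive = Olive
Yew ∨ Vine = Yew
Olive ∧ Yew = Olive
Reed ∨ Olive = Elm

Elm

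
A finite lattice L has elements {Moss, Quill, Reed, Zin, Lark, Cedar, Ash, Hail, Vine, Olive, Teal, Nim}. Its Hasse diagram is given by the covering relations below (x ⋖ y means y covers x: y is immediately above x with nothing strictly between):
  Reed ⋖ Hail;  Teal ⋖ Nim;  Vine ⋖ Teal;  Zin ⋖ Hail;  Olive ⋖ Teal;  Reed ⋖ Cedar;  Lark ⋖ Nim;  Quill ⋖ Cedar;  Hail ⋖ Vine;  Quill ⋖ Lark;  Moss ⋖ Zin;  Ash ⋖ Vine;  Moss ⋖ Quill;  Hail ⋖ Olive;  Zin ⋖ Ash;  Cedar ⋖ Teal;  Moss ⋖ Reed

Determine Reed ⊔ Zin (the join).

Hail

Common upper bounds of {Reed, Zin}: Hail, Nim, Olive, Teal, Vine.
The least among these is Hail.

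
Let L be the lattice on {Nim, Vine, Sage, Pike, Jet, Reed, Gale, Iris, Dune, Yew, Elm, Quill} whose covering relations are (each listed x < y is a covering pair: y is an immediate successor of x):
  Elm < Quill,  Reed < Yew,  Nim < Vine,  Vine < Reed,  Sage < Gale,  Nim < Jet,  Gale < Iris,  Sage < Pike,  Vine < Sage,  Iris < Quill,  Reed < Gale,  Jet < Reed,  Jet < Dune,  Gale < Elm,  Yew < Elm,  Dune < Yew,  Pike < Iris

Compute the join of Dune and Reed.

Yew

Common upper bounds of {Dune, Reed}: Elm, Quill, Yew.
The least among these is Yew.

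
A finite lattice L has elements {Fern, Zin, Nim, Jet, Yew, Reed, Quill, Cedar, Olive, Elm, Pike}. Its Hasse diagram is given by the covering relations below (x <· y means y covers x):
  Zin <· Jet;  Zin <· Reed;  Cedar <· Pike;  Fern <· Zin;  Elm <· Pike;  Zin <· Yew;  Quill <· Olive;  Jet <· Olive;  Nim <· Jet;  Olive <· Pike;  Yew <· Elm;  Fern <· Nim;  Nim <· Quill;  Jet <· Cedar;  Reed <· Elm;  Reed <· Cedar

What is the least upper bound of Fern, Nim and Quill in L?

Quill

Common upper bounds of {Fern, Nim, Quill}: Olive, Pike, Quill.
The least among these is Quill.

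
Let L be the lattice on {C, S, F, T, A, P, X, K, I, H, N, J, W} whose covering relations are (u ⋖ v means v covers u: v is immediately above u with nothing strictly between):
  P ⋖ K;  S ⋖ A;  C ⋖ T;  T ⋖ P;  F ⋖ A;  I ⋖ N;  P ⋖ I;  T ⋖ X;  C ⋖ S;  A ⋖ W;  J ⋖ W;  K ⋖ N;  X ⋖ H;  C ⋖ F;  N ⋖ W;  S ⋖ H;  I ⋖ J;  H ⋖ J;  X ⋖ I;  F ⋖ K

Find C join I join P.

I

Common upper bounds of {C, I, P}: I, J, N, W.
The least among these is I.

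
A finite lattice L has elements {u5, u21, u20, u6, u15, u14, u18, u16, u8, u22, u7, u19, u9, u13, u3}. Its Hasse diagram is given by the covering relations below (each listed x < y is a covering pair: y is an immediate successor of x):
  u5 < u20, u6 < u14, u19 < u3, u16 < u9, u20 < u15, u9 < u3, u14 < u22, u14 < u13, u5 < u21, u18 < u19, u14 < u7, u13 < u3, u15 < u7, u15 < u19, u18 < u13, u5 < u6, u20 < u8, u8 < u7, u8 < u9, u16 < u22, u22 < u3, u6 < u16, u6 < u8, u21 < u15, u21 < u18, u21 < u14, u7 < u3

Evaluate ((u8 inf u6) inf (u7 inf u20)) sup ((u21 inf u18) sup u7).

u8 ∧ u6 = u6
u7 ∧ u20 = u20
u6 ∧ u20 = u5
u21 ∧ u18 = u21
u21 ∨ u7 = u7
u5 ∨ u7 = u7

u7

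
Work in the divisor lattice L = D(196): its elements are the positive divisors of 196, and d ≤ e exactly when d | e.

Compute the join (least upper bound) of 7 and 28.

28

In the divisibility order, the join is the least common multiple: lcm(7, 28) = 28.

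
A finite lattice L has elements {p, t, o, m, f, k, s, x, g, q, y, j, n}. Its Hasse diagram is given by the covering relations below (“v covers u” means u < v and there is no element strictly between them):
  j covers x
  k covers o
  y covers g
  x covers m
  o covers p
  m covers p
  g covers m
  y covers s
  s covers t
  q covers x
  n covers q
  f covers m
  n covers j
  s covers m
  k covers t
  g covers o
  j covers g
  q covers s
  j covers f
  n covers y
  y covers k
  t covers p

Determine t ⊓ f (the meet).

Common lower bounds of {t, f}: p.
The greatest among these is p.

p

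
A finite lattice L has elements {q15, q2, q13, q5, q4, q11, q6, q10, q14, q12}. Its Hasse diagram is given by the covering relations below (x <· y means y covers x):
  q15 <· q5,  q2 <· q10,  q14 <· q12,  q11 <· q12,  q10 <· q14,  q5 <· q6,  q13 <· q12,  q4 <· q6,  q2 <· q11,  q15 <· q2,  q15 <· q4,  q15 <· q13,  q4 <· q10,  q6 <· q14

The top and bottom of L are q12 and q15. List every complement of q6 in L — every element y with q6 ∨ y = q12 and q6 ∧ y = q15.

Need y with q6 ∨ y = q12 and q6 ∧ y = q15.
Checking each element gives: q11, q13.

q11, q13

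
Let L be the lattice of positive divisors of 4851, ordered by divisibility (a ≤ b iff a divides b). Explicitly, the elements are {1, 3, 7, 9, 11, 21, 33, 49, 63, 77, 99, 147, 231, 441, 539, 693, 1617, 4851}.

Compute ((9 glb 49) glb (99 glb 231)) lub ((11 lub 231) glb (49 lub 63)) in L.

21

9 ∧ 49 = 1
99 ∧ 231 = 33
1 ∧ 33 = 1
11 ∨ 231 = 231
49 ∨ 63 = 441
231 ∧ 441 = 21
1 ∨ 21 = 21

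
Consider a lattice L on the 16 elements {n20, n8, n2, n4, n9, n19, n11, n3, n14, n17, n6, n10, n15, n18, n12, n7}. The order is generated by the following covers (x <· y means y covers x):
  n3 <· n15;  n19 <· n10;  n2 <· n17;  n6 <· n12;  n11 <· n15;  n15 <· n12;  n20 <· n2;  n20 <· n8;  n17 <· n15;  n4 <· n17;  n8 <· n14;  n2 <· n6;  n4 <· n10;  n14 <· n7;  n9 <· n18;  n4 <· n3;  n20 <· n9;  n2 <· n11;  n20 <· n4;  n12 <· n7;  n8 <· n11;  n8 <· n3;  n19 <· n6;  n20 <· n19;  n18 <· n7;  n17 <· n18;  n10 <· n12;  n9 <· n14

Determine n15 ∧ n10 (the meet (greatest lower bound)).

Common lower bounds of {n15, n10}: n20, n4.
The greatest among these is n4.

n4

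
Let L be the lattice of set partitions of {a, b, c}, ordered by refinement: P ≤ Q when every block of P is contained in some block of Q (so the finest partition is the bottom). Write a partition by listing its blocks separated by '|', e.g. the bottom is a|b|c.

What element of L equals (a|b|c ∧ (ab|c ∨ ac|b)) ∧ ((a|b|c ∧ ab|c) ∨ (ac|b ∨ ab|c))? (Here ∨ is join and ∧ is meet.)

a|b|c

ab|c ∨ ac|b = abc
a|b|c ∧ abc = a|b|c
a|b|c ∧ ab|c = a|b|c
ac|b ∨ ab|c = abc
a|b|c ∨ abc = abc
a|b|c ∧ abc = a|b|c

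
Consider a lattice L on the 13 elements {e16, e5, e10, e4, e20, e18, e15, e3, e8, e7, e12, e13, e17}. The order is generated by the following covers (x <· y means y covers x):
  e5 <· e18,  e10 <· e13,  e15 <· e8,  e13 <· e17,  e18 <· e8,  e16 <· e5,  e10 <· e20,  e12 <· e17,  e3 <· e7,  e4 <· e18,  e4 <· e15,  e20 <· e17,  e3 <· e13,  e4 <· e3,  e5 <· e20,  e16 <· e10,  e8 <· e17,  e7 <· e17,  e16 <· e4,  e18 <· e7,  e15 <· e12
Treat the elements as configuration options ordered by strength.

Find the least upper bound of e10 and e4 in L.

e13

Common upper bounds of {e10, e4}: e13, e17.
The least among these is e13.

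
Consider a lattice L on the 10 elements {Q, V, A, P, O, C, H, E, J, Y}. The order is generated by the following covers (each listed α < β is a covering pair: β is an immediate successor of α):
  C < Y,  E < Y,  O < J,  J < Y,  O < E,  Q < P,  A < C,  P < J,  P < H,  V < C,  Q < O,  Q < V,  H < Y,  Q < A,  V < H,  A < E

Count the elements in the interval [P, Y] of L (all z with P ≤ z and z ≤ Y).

4

The interval [P, Y] = {H, J, P, Y}, which has 4 elements.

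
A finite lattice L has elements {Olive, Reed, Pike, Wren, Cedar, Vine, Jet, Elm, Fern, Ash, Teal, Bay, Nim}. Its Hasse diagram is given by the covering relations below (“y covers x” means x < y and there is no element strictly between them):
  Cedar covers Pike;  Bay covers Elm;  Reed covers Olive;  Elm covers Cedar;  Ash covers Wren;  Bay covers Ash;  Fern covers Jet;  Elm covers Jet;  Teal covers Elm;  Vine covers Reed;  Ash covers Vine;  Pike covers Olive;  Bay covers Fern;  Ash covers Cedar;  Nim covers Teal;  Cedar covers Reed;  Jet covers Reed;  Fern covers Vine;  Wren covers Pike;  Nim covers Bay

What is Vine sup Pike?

Ash

Common upper bounds of {Vine, Pike}: Ash, Bay, Nim.
The least among these is Ash.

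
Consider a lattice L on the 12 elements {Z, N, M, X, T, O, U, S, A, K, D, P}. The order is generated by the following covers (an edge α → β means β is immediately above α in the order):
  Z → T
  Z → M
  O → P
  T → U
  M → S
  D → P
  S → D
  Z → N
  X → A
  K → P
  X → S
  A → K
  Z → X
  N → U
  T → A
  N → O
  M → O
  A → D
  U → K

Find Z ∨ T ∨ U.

Common upper bounds of {Z, T, U}: K, P, U.
The least among these is U.

U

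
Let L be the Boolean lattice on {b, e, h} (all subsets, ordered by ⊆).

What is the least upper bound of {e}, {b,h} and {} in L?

Common upper bounds of {{e}, {b,h}, {}}: {b,e,h}.
The least among these is {b,e,h}.

{b,e,h}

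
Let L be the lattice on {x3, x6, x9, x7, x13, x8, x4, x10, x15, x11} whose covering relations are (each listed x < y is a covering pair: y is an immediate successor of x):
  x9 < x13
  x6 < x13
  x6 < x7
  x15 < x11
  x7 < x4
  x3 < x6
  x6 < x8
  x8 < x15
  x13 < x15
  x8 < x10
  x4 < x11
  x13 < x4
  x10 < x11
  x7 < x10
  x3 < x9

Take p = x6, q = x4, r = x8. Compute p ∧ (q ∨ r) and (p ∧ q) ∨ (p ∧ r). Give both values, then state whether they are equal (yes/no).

x6; x6; yes

q ∨ r = x11, so p ∧ (q ∨ r) = x6 ∧ x11 = x6.
p ∧ q = x6 and p ∧ r = x6, so (p ∧ q) ∨ (p ∧ r) = x6 ∨ x6 = x6.
Equal: yes.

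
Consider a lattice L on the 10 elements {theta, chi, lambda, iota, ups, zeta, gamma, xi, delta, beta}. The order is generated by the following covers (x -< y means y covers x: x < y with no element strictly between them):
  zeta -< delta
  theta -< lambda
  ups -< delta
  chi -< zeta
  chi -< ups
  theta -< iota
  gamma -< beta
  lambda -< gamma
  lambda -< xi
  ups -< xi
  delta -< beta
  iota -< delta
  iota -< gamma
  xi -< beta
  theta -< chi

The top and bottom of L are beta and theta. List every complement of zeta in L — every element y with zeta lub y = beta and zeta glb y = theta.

Need y with zeta ∨ y = beta and zeta ∧ y = theta.
Checking each element gives: gamma, lambda.

gamma, lambda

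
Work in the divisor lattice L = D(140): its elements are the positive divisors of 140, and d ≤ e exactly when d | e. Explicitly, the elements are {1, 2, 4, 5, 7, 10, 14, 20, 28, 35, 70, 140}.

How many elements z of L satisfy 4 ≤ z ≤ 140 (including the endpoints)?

The interval [4, 140] = {140, 20, 28, 4}, which has 4 elements.

4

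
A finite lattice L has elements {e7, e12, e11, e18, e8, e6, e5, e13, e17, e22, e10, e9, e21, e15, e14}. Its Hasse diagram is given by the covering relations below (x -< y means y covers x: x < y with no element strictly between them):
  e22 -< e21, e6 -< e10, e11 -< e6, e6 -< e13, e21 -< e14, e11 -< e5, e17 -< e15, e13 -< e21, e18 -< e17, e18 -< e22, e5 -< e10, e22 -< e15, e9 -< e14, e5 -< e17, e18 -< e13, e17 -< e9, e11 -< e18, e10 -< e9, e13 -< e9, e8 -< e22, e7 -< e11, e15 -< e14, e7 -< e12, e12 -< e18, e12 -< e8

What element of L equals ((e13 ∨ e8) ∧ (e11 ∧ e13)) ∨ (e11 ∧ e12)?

e13 ∨ e8 = e21
e11 ∧ e13 = e11
e21 ∧ e11 = e11
e11 ∧ e12 = e7
e11 ∨ e7 = e11

e11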